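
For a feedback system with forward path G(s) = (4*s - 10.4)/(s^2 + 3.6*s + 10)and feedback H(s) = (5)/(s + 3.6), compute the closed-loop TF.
Closed-loop T = G/(1+GH).
Numerator: G_num * H_den = 4*s^2 + 4*s - 37.44.
Denominator: G_den * H_den + G_num * H_num = (s^3 + 7.2*s^2 + 22.96*s + 36) + (20*s - 52) = s^3 + 7.2*s^2 + 42.96*s - 16.
T(s) = (4*s^2 + 4*s - 37.44)/(s^3 + 7.2*s^2 + 42.96*s - 16)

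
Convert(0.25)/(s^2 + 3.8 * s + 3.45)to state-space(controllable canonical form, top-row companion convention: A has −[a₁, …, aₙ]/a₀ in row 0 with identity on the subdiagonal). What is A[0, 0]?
Reachable canonical form for den = s^2 + 3.8*s + 3.45: top row of A = -[a₁,a₂,...,aₙ]/a₀, ones on the subdiagonal, zeros elsewhere.
A = [[-3.8, -3.45], [1, 0]].
A[0,0] = -3.8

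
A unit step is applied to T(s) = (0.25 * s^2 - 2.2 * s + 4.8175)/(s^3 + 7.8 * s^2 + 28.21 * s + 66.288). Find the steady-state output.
FVT: lim_{t→∞} y(t) = lim_{s→0} s*Y(s) where Y(s) = T(s)/s.
= lim_{s→0} T(s) = T(0) = num(0)/den(0) = 4.8175/66.288 = 0.07268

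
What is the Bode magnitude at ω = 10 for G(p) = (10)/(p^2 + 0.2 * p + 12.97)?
Substitute p = j*10: G(j10) = -0.114842 - 0.00263914j.
|G(j10)| = sqrt(Re² + Im²) = 0.1149.
20*log₁₀(0.1149) = -18.80 dB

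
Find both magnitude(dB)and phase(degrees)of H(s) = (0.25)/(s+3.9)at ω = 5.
Substitute s = j*5: H(j5) = 0.0242477 - 0.0310868j.
|H| = 20*log₁₀(sqrt(Re²+Im²)) = -28.08 dB.
∠H = atan2(Im, Re) = -52.05°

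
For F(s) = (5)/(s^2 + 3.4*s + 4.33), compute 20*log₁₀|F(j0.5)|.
Substitute s = j*0.5: F(j0.5) = 1.0442 - 0.435085j.
|F(j0.5)| = sqrt(Re² + Im²) = 1.131.
20*log₁₀(1.131) = 1.07 dB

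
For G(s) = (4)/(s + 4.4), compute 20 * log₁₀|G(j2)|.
Substitute s = j*2: G(j2) = 0.753425 - 0.342466j.
|G(j2)| = sqrt(Re² + Im²) = 0.8276.
20*log₁₀(0.8276) = -1.64 dB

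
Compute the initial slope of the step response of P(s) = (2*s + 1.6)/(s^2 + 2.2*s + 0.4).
IVT: y'(0⁺) = lim_{s→∞} s²·Y(s) = lim_{s→∞} s·P(s).
deg(num) = 1, deg(den) = 2, relative degree = 1, so s·P(s) → (leading num)/(leading den) = 2/1 = 2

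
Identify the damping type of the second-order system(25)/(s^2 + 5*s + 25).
Standard form: ωn²/(s²+2ζωn·s+ωn²) gives ωn=5, ζ=0.5.
Underdamped (ζ = 0.5 < 1)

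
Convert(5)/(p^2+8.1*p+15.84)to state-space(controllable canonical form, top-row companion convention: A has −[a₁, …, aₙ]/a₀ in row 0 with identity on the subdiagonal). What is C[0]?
Reachable canonical form: C = numerator coefficients (right-aligned, zero-padded to length n).
num = 5, C = [[0, 5]].
C[0] = 0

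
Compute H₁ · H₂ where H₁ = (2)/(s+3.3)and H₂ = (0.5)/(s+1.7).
Series: H = H₁ · H₂ = (n₁·n₂)/(d₁·d₂).
Num: n₁·n₂ = 1. Den: d₁·d₂ = s^2 + 5*s + 5.61.
H(s) = (1)/(s^2 + 5*s + 5.61)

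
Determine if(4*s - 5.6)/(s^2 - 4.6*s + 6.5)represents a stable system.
Denominator: s^2 - 4.6*s + 6.5. Poles: 2.3 + 1.1j, 2.3 - 1.1j. All Re(p)<0: No (unstable)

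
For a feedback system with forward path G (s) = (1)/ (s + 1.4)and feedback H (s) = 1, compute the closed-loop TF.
Closed-loop T = G/(1+GH).
Numerator: G_num * H_den = 1.
Denominator: G_den * H_den + G_num * H_num = (s + 1.4) + (1) = s + 2.4.
T(s) = (1)/(s + 2.4)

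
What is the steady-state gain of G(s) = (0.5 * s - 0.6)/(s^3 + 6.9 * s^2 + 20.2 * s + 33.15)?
DC gain = G(0) = num(0)/den(0) = -0.6/33.15 = -0.0181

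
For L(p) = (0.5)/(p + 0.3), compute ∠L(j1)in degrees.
Substitute p = j*1: L(j1) = 0.137615 - 0.458716j.
∠L(j1) = atan2(Im, Re) = atan2(-0.458716, 0.137615) = -73.30°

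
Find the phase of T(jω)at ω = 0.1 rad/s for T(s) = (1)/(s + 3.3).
Substitute s = j*0.1: T(j0.1) = 0.302752 - 0.00917431j.
∠T(j0.1) = atan2(Im, Re) = atan2(-0.00917431, 0.302752) = -1.74°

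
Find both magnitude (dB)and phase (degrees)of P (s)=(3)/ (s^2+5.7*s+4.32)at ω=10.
Substitute s = j*10: P(j10) = -0.0231416 - 0.0137863j.
|P| = 20*log₁₀(sqrt(Re²+Im²)) = -31.39 dB.
∠P = atan2(Im, Re) = -149.22°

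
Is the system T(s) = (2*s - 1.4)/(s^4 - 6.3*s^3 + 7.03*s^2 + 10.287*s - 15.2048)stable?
Denominator: s^4 - 6.3*s^3 + 7.03*s^2 + 10.287*s - 15.2048 = (s - 1.6)(s - 4.3)(s - 1.7)(s + 1.3). Poles: -1.3, 1.6, 1.7, 4.3. All Re(p)<0: No (unstable)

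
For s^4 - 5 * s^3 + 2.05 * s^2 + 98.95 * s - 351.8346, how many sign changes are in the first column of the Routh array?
Routh array:
s^4: [1, 2.05, -351.8346]; s^3: [-5, 98.95]; s^2: [21.84, -351.8346]; s^1: [18.4018]; s^0: [-351.8346]
First column: [1, -5, 21.84, 18.4018, -351.8346]. Sign changes = 3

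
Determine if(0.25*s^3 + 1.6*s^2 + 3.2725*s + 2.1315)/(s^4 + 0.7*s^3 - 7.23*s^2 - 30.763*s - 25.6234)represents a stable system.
Denominator: s^4 + 0.7*s^3 - 7.23*s^2 - 30.763*s - 25.6234 = (s - 3.8)(s + 1.1)(s^2 + 3.4*s + 6.13). Poles: -1.1, -1.7 + 1.8j, -1.7 - 1.8j, 3.8. All Re(p)<0: No (unstable)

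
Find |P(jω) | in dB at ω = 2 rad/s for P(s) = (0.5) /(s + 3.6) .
Substitute s = j*2: P(j2) = 0.106132 - 0.0589623j.
|P(j2)| = sqrt(Re² + Im²) = 0.1214.
20*log₁₀(0.1214) = -18.31 dB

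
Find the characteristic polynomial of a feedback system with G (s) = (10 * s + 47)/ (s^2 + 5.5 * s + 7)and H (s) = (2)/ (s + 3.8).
Characteristic poly = G_den * H_den + G_num * H_num = (s^3 + 9.3*s^2 + 27.9*s + 26.6) + (20*s + 94) = s^3 + 9.3*s^2 + 47.9*s + 120.6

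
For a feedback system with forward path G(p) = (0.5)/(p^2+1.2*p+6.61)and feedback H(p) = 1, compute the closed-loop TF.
Closed-loop T = G/(1+GH).
Numerator: G_num * H_den = 0.5.
Denominator: G_den * H_den + G_num * H_num = (p^2 + 1.2*p + 6.61) + (0.5) = p^2 + 1.2*p + 7.11.
T(p) = (0.5)/(p^2 + 1.2*p + 7.11)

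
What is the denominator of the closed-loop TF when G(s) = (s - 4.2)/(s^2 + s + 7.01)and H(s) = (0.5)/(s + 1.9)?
Characteristic poly = G_den * H_den + G_num * H_num = (s^3 + 2.9*s^2 + 8.91*s + 13.319) + (0.5*s - 2.1) = s^3 + 2.9*s^2 + 9.41*s + 11.219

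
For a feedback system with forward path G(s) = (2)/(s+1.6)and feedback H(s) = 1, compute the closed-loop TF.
Closed-loop T = G/(1+GH).
Numerator: G_num * H_den = 2.
Denominator: G_den * H_den + G_num * H_num = (s + 1.6) + (2) = s + 3.6.
T(s) = (2)/(s + 3.6)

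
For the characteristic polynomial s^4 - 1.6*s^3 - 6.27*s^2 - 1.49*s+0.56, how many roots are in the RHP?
s^4 - 1.6*s^3 - 6.27*s^2 - 1.49*s + 0.56 = (s - 0.2)(s - 3.5)(s + 0.5)(s + 1.6). Poles: -0.5, -1.6, 0.2, 3.5. RHP poles (Re>0): 2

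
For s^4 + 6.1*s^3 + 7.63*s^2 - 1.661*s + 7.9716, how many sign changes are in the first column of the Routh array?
Routh array:
s^4: [1, 7.63, 7.9716]; s^3: [6.1, -1.661]; s^2: [7.9023, 7.9716]; s^1: [-7.8145]; s^0: [7.9716]
First column: [1, 6.1, 7.9023, -7.8145, 7.9716]. Sign changes = 2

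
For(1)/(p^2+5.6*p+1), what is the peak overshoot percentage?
Standard form: ωn²/(p²+2ζωn·p+ωn²) → ωn = 1, ζ = 2.8.
ζ ≥ 1, so the response is non-oscillatory: peak overshoot = 0%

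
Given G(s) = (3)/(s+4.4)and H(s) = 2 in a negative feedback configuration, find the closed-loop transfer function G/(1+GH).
Closed-loop T = G/(1+GH).
Numerator: G_num * H_den = 3.
Denominator: G_den * H_den + G_num * H_num = (s + 4.4) + (6) = s + 10.4.
T(s) = (3)/(s + 10.4)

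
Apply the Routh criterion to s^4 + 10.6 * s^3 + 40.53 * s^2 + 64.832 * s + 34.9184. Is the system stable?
Routh array:
s^4: [1, 40.53, 34.9184]; s^3: [10.6, 64.832]; s^2: [34.4138, 34.9184]; s^1: [54.0766]; s^0: [34.9184]
First column: [1, 10.6, 34.4138, 54.0766, 34.9184]. Sign changes = 0.
Yes, stable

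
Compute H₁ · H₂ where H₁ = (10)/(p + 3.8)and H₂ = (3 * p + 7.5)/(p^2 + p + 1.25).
Series: H = H₁ · H₂ = (n₁·n₂)/(d₁·d₂).
Num: n₁·n₂ = 30*p + 75. Den: d₁·d₂ = p^3 + 4.8*p^2 + 5.05*p + 4.75.
H(p) = (30*p + 75)/(p^3 + 4.8*p^2 + 5.05*p + 4.75)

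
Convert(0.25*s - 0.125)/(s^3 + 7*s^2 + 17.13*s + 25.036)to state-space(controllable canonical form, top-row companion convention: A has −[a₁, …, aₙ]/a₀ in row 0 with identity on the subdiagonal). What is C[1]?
Reachable canonical form: C = numerator coefficients (right-aligned, zero-padded to length n).
num = 0.25*s - 0.125, C = [[0, 0.25, -0.125]].
C[1] = 0.25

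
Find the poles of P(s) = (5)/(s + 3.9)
Set denominator = 0: s + 3.9 = 0 → Poles: -3.9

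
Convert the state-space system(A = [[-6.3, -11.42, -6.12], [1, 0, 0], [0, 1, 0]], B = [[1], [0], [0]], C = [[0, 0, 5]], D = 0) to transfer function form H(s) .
H(s) = C(sI - A)⁻¹B + D.
Characteristic polynomial det(sI - A) = s^3 + 6.3*s^2 + 11.42*s + 6.12.
Numerator from C·adj(sI-A)·B + D·det(sI-A) = 5.
H(s) = (5)/(s^3 + 6.3*s^2 + 11.42*s + 6.12)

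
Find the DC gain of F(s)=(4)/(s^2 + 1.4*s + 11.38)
DC gain = F(0) = num(0)/den(0) = 4/11.38 = 0.3515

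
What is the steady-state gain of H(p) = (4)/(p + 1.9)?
DC gain = H(0) = num(0)/den(0) = 4/1.9 = 2.105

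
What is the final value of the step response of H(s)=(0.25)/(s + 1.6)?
FVT: lim_{t→∞} y(t) = lim_{s→0} s*Y(s) where Y(s) = H(s)/s.
= lim_{s→0} H(s) = H(0) = num(0)/den(0) = 0.25/1.6 = 0.1562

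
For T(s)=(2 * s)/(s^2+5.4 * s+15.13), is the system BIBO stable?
Denominator: s^2 + 5.4*s + 15.13. Poles: -2.7 + 2.8j, -2.7 - 2.8j. All Re(p)<0: Yes (stable)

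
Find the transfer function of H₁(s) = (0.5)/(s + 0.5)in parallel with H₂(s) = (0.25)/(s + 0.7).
Parallel: H = H₁ + H₂ = (n₁·d₂ + n₂·d₁)/(d₁·d₂).
n₁·d₂ = 0.5*s + 0.35. n₂·d₁ = 0.25*s + 0.125. Sum = 0.75*s + 0.475. d₁·d₂ = s^2 + 1.2*s + 0.35.
H(s) = (0.75*s + 0.475)/(s^2 + 1.2*s + 0.35)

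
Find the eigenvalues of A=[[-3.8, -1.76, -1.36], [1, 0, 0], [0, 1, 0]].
Eigenvalues solve det(λI - A) = 0.
Characteristic polynomial: λ^3 + 3.8*λ^2 + 1.76*λ + 1.36 = 0.
Factor: (λ + 3.4)(λ^2 + 0.4*λ + 0.4) = 0.
Roots: -0.2 + 0.6j, -0.2 - 0.6j, -3.4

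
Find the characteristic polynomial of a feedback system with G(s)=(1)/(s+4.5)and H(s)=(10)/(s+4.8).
Characteristic poly = G_den * H_den + G_num * H_num = (s^2 + 9.3*s + 21.6) + (10) = s^2 + 9.3*s + 31.6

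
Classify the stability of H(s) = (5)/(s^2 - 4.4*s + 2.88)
Denominator: s^2 - 4.4*s + 2.88 = (s - 0.8)(s - 3.6). Poles: 0.8, 3.6. Unstable (2 pole(s) in RHP)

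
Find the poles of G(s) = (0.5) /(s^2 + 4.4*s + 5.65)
Set denominator = 0: s^2 + 4.4*s + 5.65 = 0 → Poles: -2.2 + 0.9j, -2.2 - 0.9j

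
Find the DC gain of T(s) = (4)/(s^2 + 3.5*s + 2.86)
DC gain = T(0) = num(0)/den(0) = 4/2.86 = 1.399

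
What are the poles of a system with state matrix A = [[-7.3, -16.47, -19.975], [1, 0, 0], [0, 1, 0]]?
Eigenvalues solve det(λI - A) = 0.
Characteristic polynomial: λ^3 + 7.3*λ^2 + 16.47*λ + 19.975 = 0.
Factor: (λ + 4.7)(λ^2 + 2.6*λ + 4.25) = 0.
Roots: -1.3 + 1.6j, -1.3 - 1.6j, -4.7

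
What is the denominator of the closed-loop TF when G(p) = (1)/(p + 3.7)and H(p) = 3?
Characteristic poly = G_den * H_den + G_num * H_num = (p + 3.7) + (3) = p + 6.7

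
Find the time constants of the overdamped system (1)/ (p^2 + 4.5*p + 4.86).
Overdamped: real poles at -1.8, -2.7. τ = -1/pole → τ₁ = 0.5556, τ₂ = 0.3704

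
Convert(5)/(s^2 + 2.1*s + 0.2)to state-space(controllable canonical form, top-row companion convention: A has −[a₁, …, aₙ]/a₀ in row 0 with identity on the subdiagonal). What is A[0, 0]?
Reachable canonical form for den = s^2 + 2.1*s + 0.2: top row of A = -[a₁,a₂,...,aₙ]/a₀, ones on the subdiagonal, zeros elsewhere.
A = [[-2.1, -0.2], [1, 0]].
A[0,0] = -2.1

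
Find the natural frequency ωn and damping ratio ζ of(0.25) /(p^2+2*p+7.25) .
Underdamped: complex pole -1 + 2.5j. ωn = |pole| = 2.693, ζ = -Re(pole)/ωn = 0.3714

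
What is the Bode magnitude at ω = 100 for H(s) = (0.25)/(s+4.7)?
Substitute s = j*100: H(j100) = 0.000117241 - 0.00249449j.
|H(j100)| = sqrt(Re² + Im²) = 0.002497.
20*log₁₀(0.002497) = -52.05 dB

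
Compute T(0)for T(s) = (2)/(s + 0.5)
DC gain = T(0) = num(0)/den(0) = 2/0.5 = 4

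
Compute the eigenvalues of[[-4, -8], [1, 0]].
Eigenvalues solve det(λI - A) = 0.
Characteristic polynomial: λ^2 + 4*λ + 8 = 0.
Roots: -2 + 2j, -2 - 2j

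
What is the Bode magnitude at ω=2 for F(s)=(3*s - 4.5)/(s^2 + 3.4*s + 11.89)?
Substitute s = j*2: F(j2) = 0.0488054 + 0.718393j.
|F(j2)| = sqrt(Re² + Im²) = 0.72.
20*log₁₀(0.72) = -2.85 dB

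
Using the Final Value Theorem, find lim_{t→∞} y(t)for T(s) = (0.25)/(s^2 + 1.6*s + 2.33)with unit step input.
FVT: lim_{t→∞} y(t) = lim_{s→0} s*Y(s) where Y(s) = T(s)/s.
= lim_{s→0} T(s) = T(0) = num(0)/den(0) = 0.25/2.33 = 0.1073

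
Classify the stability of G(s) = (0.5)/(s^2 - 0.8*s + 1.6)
Denominator: s^2 - 0.8*s + 1.6. Poles: 0.4 + 1.2j, 0.4 - 1.2j. Unstable (2 pole(s) in RHP)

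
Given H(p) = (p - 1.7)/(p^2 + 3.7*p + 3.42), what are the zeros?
Set numerator = 0: p - 1.7 = 0 → Zeros: 1.7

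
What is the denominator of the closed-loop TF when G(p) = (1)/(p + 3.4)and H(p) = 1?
Characteristic poly = G_den * H_den + G_num * H_num = (p + 3.4) + (1) = p + 4.4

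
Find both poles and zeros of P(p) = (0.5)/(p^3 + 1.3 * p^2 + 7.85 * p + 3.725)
Set denominator = 0: p^3 + 1.3*p^2 + 7.85*p + 3.725 = (p + 0.5)(p^2 + 0.8*p + 7.45) = 0 → Poles: -0.4 + 2.7j, -0.4 - 2.7j, -0.5
Numerator is a nonzero constant (0.5) → Zeros: none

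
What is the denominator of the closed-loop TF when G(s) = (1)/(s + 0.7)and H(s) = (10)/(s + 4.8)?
Characteristic poly = G_den * H_den + G_num * H_num = (s^2 + 5.5*s + 3.36) + (10) = s^2 + 5.5*s + 13.36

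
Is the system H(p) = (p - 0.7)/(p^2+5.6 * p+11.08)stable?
Denominator: p^2 + 5.6*p + 11.08. Poles: -2.8 + 1.8j, -2.8 - 1.8j. All Re(p)<0: Yes (stable)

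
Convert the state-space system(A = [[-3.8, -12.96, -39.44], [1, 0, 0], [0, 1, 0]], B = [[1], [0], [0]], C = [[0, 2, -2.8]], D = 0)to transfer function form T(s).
T(s) = C(sI - A)⁻¹B + D.
Characteristic polynomial det(sI - A) = s^3 + 3.8*s^2 + 12.96*s + 39.44.
Numerator from C·adj(sI-A)·B + D·det(sI-A) = 2*s - 2.8.
T(s) = (2*s - 2.8)/(s^3 + 3.8*s^2 + 12.96*s + 39.44)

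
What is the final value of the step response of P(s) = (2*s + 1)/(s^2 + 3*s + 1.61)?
FVT: lim_{t→∞} y(t) = lim_{s→0} s*Y(s) where Y(s) = P(s)/s.
= lim_{s→0} P(s) = P(0) = num(0)/den(0) = 1/1.61 = 0.6211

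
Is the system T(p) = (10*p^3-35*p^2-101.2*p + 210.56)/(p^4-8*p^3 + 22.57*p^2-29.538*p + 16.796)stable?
Denominator: p^4 - 8*p^3 + 22.57*p^2 - 29.538*p + 16.796 = (p - 2)(p - 3.8)(p^2 - 2.2*p + 2.21). Poles: 1.1 + 1j, 1.1 - 1j, 2, 3.8. All Re(p)<0: No (unstable)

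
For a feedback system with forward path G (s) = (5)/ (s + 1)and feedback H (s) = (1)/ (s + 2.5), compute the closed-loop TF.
Closed-loop T = G/(1+GH).
Numerator: G_num * H_den = 5*s + 12.5.
Denominator: G_den * H_den + G_num * H_num = (s^2 + 3.5*s + 2.5) + (5) = s^2 + 3.5*s + 7.5.
T(s) = (5*s + 12.5)/(s^2 + 3.5*s + 7.5)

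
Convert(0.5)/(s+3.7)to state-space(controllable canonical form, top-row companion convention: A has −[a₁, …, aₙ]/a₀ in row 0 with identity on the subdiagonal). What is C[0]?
Reachable canonical form: C = numerator coefficients (right-aligned, zero-padded to length n).
num = 0.5, C = [[0.5]].
C[0] = 0.5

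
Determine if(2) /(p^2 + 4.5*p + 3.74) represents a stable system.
Denominator: p^2 + 4.5*p + 3.74 = (p + 1.1)(p + 3.4). Poles: -1.1, -3.4. All Re(p)<0: Yes (stable)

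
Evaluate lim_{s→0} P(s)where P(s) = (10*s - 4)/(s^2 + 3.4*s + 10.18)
DC gain = P(0) = num(0)/den(0) = -4/10.18 = -0.3929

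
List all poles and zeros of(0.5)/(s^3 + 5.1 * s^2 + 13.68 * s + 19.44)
Set denominator = 0: s^3 + 5.1*s^2 + 13.68*s + 19.44 = (s + 2.7)(s^2 + 2.4*s + 7.2) = 0 → Poles: -1.2 + 2.4j, -1.2 - 2.4j, -2.7
Numerator is a nonzero constant (0.5) → Zeros: none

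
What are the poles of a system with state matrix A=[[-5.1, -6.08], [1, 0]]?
Eigenvalues solve det(λI - A) = 0.
Characteristic polynomial: λ^2 + 5.1*λ + 6.08 = 0.
Factor: (λ + 3.2)(λ + 1.9) = 0.
Roots: -1.9, -3.2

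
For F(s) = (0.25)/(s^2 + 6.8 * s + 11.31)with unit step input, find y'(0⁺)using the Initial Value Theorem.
IVT: y'(0⁺) = lim_{s→∞} s²·Y(s) = lim_{s→∞} s·F(s).
deg(num) = 0, deg(den) = 2, relative degree = 2 ≥ 2, so s·F(s) → 0. Initial slope = 0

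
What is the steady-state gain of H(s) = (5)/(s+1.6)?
DC gain = H(0) = num(0)/den(0) = 5/1.6 = 3.125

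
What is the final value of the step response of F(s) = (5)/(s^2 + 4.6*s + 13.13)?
FVT: lim_{t→∞} y(t) = lim_{s→0} s*Y(s) where Y(s) = F(s)/s.
= lim_{s→0} F(s) = F(0) = num(0)/den(0) = 5/13.13 = 0.3808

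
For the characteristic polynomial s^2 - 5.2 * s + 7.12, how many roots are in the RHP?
Poles: 2.6 + 0.6j, 2.6 - 0.6j. RHP poles (Re>0): 2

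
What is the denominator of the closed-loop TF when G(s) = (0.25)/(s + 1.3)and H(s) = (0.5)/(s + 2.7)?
Characteristic poly = G_den * H_den + G_num * H_num = (s^2 + 4*s + 3.51) + (0.125) = s^2 + 4*s + 3.635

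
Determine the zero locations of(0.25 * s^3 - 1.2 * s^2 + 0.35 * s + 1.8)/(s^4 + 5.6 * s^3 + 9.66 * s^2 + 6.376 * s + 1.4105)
Set numerator = 0: 0.25*s^3 - 1.2*s^2 + 0.35*s + 1.8 = 0.25*(s - 4)(s + 1)(s - 1.8) = 0 → Zeros: -1, 1.8, 4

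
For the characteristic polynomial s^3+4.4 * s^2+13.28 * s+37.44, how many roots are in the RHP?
s^3 + 4.4*s^2 + 13.28*s + 37.44 = (s + 3.6)(s^2 + 0.8*s + 10.4). Poles: -0.4 + 3.2j, -0.4 - 3.2j, -3.6. RHP poles (Re>0): 0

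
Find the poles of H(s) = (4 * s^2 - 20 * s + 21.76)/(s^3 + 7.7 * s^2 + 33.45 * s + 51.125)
Set denominator = 0: s^3 + 7.7*s^2 + 33.45*s + 51.125 = (s + 2.5)(s^2 + 5.2*s + 20.45) = 0 → Poles: -2.5, -2.6 + 3.7j, -2.6 - 3.7j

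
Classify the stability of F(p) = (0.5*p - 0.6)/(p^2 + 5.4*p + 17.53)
Denominator: p^2 + 5.4*p + 17.53. Poles: -2.7 + 3.2j, -2.7 - 3.2j. Stable (all poles in LHP)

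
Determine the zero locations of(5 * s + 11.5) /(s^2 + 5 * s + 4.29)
Set numerator = 0: 5*s + 11.5 = 0 → Zeros: -2.3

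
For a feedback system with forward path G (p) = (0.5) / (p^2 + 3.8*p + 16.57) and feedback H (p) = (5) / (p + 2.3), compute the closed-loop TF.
Closed-loop T = G/(1+GH).
Numerator: G_num * H_den = 0.5*p + 1.15.
Denominator: G_den * H_den + G_num * H_num = (p^3 + 6.1*p^2 + 25.31*p + 38.111) + (2.5) = p^3 + 6.1*p^2 + 25.31*p + 40.611.
T(p) = (0.5*p + 1.15)/(p^3 + 6.1*p^2 + 25.31*p + 40.611)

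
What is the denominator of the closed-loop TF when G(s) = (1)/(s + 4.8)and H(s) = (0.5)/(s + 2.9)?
Characteristic poly = G_den * H_den + G_num * H_num = (s^2 + 7.7*s + 13.92) + (0.5) = s^2 + 7.7*s + 14.42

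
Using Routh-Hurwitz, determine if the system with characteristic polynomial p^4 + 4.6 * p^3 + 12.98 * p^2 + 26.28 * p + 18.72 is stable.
Routh array:
p^4: [1, 12.98, 18.72]; p^3: [4.6, 26.28]; p^2: [7.26696, 18.72]; p^1: [14.4302]; p^0: [18.72]
First column: [1, 4.6, 7.26696, 14.4302, 18.72]. Sign changes = 0.
Yes, stable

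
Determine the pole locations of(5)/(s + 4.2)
Set denominator = 0: s + 4.2 = 0 → Poles: -4.2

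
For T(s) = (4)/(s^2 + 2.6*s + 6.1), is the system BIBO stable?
Denominator: s^2 + 2.6*s + 6.1. Poles: -1.3 + 2.1j, -1.3 - 2.1j. All Re(p)<0: Yes (stable)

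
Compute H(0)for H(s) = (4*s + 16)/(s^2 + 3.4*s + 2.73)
DC gain = H(0) = num(0)/den(0) = 16/2.73 = 5.861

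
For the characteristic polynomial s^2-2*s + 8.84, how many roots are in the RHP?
Poles: 1 + 2.8j, 1 - 2.8j. RHP poles (Re>0): 2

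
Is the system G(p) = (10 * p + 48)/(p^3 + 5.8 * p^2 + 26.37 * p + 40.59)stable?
Denominator: p^3 + 5.8*p^2 + 26.37*p + 40.59 = (p + 2.2)(p^2 + 3.6*p + 18.45). Poles: -1.8 + 3.9j, -1.8 - 3.9j, -2.2. All Re(p)<0: Yes (stable)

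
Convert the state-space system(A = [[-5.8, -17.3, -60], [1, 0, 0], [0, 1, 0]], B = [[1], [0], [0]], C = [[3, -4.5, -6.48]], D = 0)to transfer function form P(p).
P(p) = C(pI - A)⁻¹B + D.
Characteristic polynomial det(pI - A) = p^3 + 5.8*p^2 + 17.3*p + 60.
Numerator from C·adj(pI-A)·B + D·det(pI-A) = 3*p^2 - 4.5*p - 6.48.
P(p) = (3*p^2 - 4.5*p - 6.48)/(p^3 + 5.8*p^2 + 17.3*p + 60)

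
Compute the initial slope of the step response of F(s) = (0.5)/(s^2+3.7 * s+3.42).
IVT: y'(0⁺) = lim_{s→∞} s²·Y(s) = lim_{s→∞} s·F(s).
deg(num) = 0, deg(den) = 2, relative degree = 2 ≥ 2, so s·F(s) → 0. Initial slope = 0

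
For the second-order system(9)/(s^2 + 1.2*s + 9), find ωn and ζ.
Standard form: ωn²/(s²+2ζωn·s+ωn²).
const=9=ωn² → ωn=3, s coeff=1.2=2ζωn → ζ=0.2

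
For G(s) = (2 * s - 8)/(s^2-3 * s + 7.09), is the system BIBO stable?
Denominator: s^2 - 3*s + 7.09. Poles: 1.5 + 2.2j, 1.5 - 2.2j. All Re(p)<0: No (unstable)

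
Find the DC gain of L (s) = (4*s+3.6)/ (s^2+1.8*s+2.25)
DC gain = L(0) = num(0)/den(0) = 3.6/2.25 = 1.6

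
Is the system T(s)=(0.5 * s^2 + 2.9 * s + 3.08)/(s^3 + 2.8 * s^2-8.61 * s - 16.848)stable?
Denominator: s^3 + 2.8*s^2 - 8.61*s - 16.848 = (s - 2.7)(s + 3.9)(s + 1.6). Poles: -1.6, -3.9, 2.7. All Re(p)<0: No (unstable)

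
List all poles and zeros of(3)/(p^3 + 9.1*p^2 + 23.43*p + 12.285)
Set denominator = 0: p^3 + 9.1*p^2 + 23.43*p + 12.285 = (p + 4.5)(p + 0.7)(p + 3.9) = 0 → Poles: -0.7, -3.9, -4.5
Numerator is a nonzero constant (3) → Zeros: none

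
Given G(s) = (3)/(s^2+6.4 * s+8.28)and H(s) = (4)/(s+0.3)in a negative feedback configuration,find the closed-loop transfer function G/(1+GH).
Closed-loop T = G/(1+GH).
Numerator: G_num * H_den = 3*s + 0.9.
Denominator: G_den * H_den + G_num * H_num = (s^3 + 6.7*s^2 + 10.2*s + 2.484) + (12) = s^3 + 6.7*s^2 + 10.2*s + 14.484.
T(s) = (3*s + 0.9)/(s^3 + 6.7*s^2 + 10.2*s + 14.484)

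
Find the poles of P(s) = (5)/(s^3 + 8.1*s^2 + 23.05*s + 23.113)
Set denominator = 0: s^3 + 8.1*s^2 + 23.05*s + 23.113 = (s + 2.9)(s^2 + 5.2*s + 7.97) = 0 → Poles: -2.6 + 1.1j, -2.6 - 1.1j, -2.9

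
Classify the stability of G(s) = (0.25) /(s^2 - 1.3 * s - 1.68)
Denominator: s^2 - 1.3*s - 1.68 = (s - 2.1)(s + 0.8). Poles: -0.8, 2.1. Unstable (1 pole(s) in RHP)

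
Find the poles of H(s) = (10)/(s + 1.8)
Set denominator = 0: s + 1.8 = 0 → Poles: -1.8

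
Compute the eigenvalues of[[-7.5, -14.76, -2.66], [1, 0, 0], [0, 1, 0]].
Eigenvalues solve det(λI - A) = 0.
Characteristic polynomial: λ^3 + 7.5*λ^2 + 14.76*λ + 2.66 = 0.
Factor: (λ + 0.2)(λ + 3.5)(λ + 3.8) = 0.
Roots: -0.2, -3.5, -3.8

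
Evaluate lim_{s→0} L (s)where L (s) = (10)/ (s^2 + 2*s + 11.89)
DC gain = L(0) = num(0)/den(0) = 10/11.89 = 0.841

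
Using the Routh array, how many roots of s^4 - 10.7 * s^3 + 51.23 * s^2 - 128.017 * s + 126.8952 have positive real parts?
Routh array:
s^4: [1, 51.23, 126.8952]; s^3: [-10.7, -128.017]; s^2: [39.2658, 126.8952]; s^1: [-93.4378]; s^0: [126.8952]
First column: [1, -10.7, 39.2658, -93.4378, 126.8952]. Sign changes = RHP roots = 4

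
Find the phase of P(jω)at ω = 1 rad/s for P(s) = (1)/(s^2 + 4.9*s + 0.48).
Substitute s = j*1: P(j1) = -0.0214165 - 0.201809j.
∠P(j1) = atan2(Im, Re) = atan2(-0.201809, -0.0214165) = -96.06°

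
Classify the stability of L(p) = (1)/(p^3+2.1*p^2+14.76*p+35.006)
Denominator: p^3 + 2.1*p^2 + 14.76*p + 35.006 = (p + 2.3)(p^2 - 0.2*p + 15.22). Poles: -2.3, 0.1 + 3.9j, 0.1 - 3.9j. Unstable (2 pole(s) in RHP)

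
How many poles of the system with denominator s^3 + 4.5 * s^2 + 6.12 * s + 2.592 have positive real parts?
s^3 + 4.5*s^2 + 6.12*s + 2.592 = (s + 1.2)(s + 2.4)(s + 0.9). Poles: -0.9, -1.2, -2.4. RHP poles (Re>0): 0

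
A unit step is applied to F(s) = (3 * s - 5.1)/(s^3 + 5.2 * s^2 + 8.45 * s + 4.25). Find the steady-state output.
FVT: lim_{t→∞} y(t) = lim_{s→0} s*Y(s) where Y(s) = F(s)/s.
= lim_{s→0} F(s) = F(0) = num(0)/den(0) = -5.1/4.25 = -1.2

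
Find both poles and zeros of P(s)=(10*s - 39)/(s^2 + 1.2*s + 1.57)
Set denominator = 0: s^2 + 1.2*s + 1.57 = 0 → Poles: -0.6 + 1.1j, -0.6 - 1.1j
Set numerator = 0: 10*s - 39 = 0 → Zeros: 3.9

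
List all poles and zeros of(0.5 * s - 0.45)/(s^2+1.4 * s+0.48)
Set denominator = 0: s^2 + 1.4*s + 0.48 = (s + 0.6)(s + 0.8) = 0 → Poles: -0.6, -0.8
Set numerator = 0: 0.5*s - 0.45 = 0 → Zeros: 0.9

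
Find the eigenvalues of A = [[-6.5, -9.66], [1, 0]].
Eigenvalues solve det(λI - A) = 0.
Characteristic polynomial: λ^2 + 6.5*λ + 9.66 = 0.
Factor: (λ + 4.2)(λ + 2.3) = 0.
Roots: -2.3, -4.2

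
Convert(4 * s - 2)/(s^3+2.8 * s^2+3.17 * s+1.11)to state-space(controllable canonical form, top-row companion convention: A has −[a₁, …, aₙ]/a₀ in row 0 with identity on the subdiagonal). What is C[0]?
Reachable canonical form: C = numerator coefficients (right-aligned, zero-padded to length n).
num = 4*s - 2, C = [[0, 4, -2]].
C[0] = 0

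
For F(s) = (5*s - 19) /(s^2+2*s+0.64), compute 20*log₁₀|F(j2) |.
Substitute s = j*2: F(j2) = 3.80511 + 1.55371j.
|F(j2)| = sqrt(Re² + Im²) = 4.11.
20*log₁₀(4.11) = 12.28 dB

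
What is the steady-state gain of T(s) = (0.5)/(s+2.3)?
DC gain = T(0) = num(0)/den(0) = 0.5/2.3 = 0.2174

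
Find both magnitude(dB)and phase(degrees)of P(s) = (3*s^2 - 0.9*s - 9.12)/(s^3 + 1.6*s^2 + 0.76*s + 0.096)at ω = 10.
Substitute s = j*10: P(j10) = 0.0577589 - 0.302181j.
|P| = 20*log₁₀(sqrt(Re²+Im²)) = -10.24 dB.
∠P = atan2(Im, Re) = -79.18°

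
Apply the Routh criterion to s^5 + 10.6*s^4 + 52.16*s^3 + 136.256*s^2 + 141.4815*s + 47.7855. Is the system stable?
Routh array:
s^5: [1, 52.16, 141.4815]; s^4: [10.6, 136.256, 47.7855]; s^3: [39.3057, 136.973]; s^2: [99.3168, 47.7855]; s^1: [118.062]; s^0: [47.7855]
First column: [1, 10.6, 39.3057, 99.3168, 118.062, 47.7855]. Sign changes = 0.
Yes, stable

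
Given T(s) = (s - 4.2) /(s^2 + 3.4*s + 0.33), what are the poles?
Set denominator = 0: s^2 + 3.4*s + 0.33 = (s + 3.3)(s + 0.1) = 0 → Poles: -0.1, -3.3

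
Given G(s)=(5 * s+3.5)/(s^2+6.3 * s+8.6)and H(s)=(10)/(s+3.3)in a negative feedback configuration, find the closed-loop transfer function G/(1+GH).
Closed-loop T = G/(1+GH).
Numerator: G_num * H_den = 5*s^2 + 20*s + 11.55.
Denominator: G_den * H_den + G_num * H_num = (s^3 + 9.6*s^2 + 29.39*s + 28.38) + (50*s + 35) = s^3 + 9.6*s^2 + 79.39*s + 63.38.
T(s) = (5*s^2 + 20*s + 11.55)/(s^3 + 9.6*s^2 + 79.39*s + 63.38)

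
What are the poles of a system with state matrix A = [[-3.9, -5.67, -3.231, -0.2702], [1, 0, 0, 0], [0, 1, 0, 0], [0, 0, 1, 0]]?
Eigenvalues solve det(λI - A) = 0.
Characteristic polynomial: λ^4 + 3.9*λ^3 + 5.67*λ^2 + 3.231*λ + 0.2702 = 0.
Factor: (λ + 1.4)(λ + 0.1)(λ^2 + 2.4*λ + 1.93) = 0.
Roots: -0.1, -1.2 + 0.7j, -1.2 - 0.7j, -1.4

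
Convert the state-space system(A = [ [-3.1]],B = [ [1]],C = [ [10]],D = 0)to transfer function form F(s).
F(s) = C(sI - A)⁻¹B + D.
Characteristic polynomial det(sI - A) = s + 3.1.
Numerator from C·adj(sI-A)·B + D·det(sI-A) = 10.
F(s) = (10)/(s + 3.1)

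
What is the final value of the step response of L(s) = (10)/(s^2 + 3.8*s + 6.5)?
FVT: lim_{t→∞} y(t) = lim_{s→0} s*Y(s) where Y(s) = L(s)/s.
= lim_{s→0} L(s) = L(0) = num(0)/den(0) = 10/6.5 = 1.538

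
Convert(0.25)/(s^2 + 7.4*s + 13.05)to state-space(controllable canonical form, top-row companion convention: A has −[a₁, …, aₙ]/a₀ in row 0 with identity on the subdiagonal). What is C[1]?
Reachable canonical form: C = numerator coefficients (right-aligned, zero-padded to length n).
num = 0.25, C = [[0, 0.25]].
C[1] = 0.25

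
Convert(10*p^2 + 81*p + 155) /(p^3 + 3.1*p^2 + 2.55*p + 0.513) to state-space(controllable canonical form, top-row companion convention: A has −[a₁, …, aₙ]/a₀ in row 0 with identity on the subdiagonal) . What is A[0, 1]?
Reachable canonical form for den = p^3 + 3.1*p^2 + 2.55*p + 0.513: top row of A = -[a₁,a₂,...,aₙ]/a₀, ones on the subdiagonal, zeros elsewhere.
A = [[-3.1, -2.55, -0.513], [1, 0, 0], [0, 1, 0]].
A[0,1] = -2.55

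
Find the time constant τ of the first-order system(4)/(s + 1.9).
First-order system: τ = -1/pole. Pole = -1.9. τ = -1/(-1.9) = 0.5263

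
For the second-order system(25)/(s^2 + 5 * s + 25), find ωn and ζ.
Standard form: ωn²/(s²+2ζωn·s+ωn²).
const=25=ωn² → ωn=5, s coeff=5=2ζωn → ζ=0.5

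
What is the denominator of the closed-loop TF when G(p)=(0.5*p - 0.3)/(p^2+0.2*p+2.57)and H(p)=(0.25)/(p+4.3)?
Characteristic poly = G_den * H_den + G_num * H_num = (p^3 + 4.5*p^2 + 3.43*p + 11.051) + (0.125*p - 0.075) = p^3 + 4.5*p^2 + 3.555*p + 10.976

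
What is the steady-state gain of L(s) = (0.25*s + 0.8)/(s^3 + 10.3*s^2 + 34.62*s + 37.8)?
DC gain = L(0) = num(0)/den(0) = 0.8/37.8 = 0.02116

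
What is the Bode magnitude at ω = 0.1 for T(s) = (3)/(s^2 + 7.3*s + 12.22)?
Substitute s = j*0.1: T(j0.1) = 0.244825 - 0.0146374j.
|T(j0.1)| = sqrt(Re² + Im²) = 0.2453.
20*log₁₀(0.2453) = -12.21 dB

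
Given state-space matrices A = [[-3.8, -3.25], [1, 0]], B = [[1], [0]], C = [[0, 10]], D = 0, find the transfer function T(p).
T(p) = C(pI - A)⁻¹B + D.
Characteristic polynomial det(pI - A) = p^2 + 3.8*p + 3.25.
Numerator from C·adj(pI-A)·B + D·det(pI-A) = 10.
T(p) = (10)/(p^2 + 3.8*p + 3.25)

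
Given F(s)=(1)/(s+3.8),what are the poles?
Set denominator = 0: s + 3.8 = 0 → Poles: -3.8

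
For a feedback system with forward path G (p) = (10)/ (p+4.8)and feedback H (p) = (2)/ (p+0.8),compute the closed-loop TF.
Closed-loop T = G/(1+GH).
Numerator: G_num * H_den = 10*p + 8.
Denominator: G_den * H_den + G_num * H_num = (p^2 + 5.6*p + 3.84) + (20) = p^2 + 5.6*p + 23.84.
T(p) = (10*p + 8)/(p^2 + 5.6*p + 23.84)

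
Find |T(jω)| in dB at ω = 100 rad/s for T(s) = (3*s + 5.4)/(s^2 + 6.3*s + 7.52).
Substitute s = j*100: T(j100) = 0.00134708 - 0.0299376j.
|T(j100)| = sqrt(Re² + Im²) = 0.02997.
20*log₁₀(0.02997) = -30.47 dB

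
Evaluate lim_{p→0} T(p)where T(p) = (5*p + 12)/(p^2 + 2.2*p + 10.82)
DC gain = T(0) = num(0)/den(0) = 12/10.82 = 1.109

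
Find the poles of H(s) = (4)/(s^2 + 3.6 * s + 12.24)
Set denominator = 0: s^2 + 3.6*s + 12.24 = 0 → Poles: -1.8 + 3j, -1.8 - 3j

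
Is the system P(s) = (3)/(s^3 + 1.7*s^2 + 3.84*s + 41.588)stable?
Denominator: s^3 + 1.7*s^2 + 3.84*s + 41.588 = (s + 3.7)(s^2 - 2*s + 11.24). Poles: -3.7, 1 + 3.2j, 1 - 3.2j. All Re(p)<0: No (unstable)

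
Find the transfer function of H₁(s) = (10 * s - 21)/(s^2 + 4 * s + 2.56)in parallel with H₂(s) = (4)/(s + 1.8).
Parallel: H = H₁ + H₂ = (n₁·d₂ + n₂·d₁)/(d₁·d₂).
n₁·d₂ = 10*s^2 - 3*s - 37.8. n₂·d₁ = 4*s^2 + 16*s + 10.24. Sum = 14*s^2 + 13*s - 27.56. d₁·d₂ = s^3 + 5.8*s^2 + 9.76*s + 4.608.
H(s) = (14*s^2 + 13*s - 27.56)/(s^3 + 5.8*s^2 + 9.76*s + 4.608)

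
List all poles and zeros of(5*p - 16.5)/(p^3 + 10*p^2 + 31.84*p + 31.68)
Set denominator = 0: p^3 + 10*p^2 + 31.84*p + 31.68 = (p + 4.4)(p + 2)(p + 3.6) = 0 → Poles: -2, -3.6, -4.4
Set numerator = 0: 5*p - 16.5 = 0 → Zeros: 3.3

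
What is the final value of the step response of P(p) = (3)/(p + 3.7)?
FVT: lim_{t→∞} y(t) = lim_{p→0} p*Y(p) where Y(p) = P(p)/p.
= lim_{p→0} P(p) = P(0) = num(0)/den(0) = 3/3.7 = 0.8108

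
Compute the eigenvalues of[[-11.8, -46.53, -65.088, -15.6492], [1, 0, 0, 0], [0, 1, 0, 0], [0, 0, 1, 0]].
Eigenvalues solve det(λI - A) = 0.
Characteristic polynomial: λ^4 + 11.8*λ^3 + 46.53*λ^2 + 65.088*λ + 15.6492 = 0.
Factor: (λ + 4.6)(λ + 4.2)(λ + 2.7)(λ + 0.3) = 0.
Roots: -0.3, -2.7, -4.2, -4.6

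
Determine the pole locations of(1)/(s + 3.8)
Set denominator = 0: s + 3.8 = 0 → Poles: -3.8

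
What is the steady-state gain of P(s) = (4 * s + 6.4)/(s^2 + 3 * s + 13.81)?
DC gain = P(0) = num(0)/den(0) = 6.4/13.81 = 0.4634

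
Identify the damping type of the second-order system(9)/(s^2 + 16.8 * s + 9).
Standard form: ωn²/(s²+2ζωn·s+ωn²) gives ωn=3, ζ=2.8.
Overdamped (ζ = 2.8 > 1)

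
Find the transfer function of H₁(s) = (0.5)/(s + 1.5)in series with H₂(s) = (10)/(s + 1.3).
Series: H = H₁ · H₂ = (n₁·n₂)/(d₁·d₂).
Num: n₁·n₂ = 5. Den: d₁·d₂ = s^2 + 2.8*s + 1.95.
H(s) = (5)/(s^2 + 2.8*s + 1.95)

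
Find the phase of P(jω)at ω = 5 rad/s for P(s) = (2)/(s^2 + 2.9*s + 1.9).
Substitute s = j*5: P(j5) = -0.0621085 - 0.0389858j.
∠P(j5) = atan2(Im, Re) = atan2(-0.0389858, -0.0621085) = -147.88°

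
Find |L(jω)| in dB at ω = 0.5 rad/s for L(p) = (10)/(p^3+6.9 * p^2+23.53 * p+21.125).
Substitute p = j*0.5: L(j0.5) = 0.379018 - 0.227411j.
|L(j0.5)| = sqrt(Re² + Im²) = 0.442.
20*log₁₀(0.442) = -7.09 dB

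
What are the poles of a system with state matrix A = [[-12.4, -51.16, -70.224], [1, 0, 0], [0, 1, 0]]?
Eigenvalues solve det(λI - A) = 0.
Characteristic polynomial: λ^3 + 12.4*λ^2 + 51.16*λ + 70.224 = 0.
Factor: (λ + 3.8)(λ + 4.4)(λ + 4.2) = 0.
Roots: -3.8, -4.2, -4.4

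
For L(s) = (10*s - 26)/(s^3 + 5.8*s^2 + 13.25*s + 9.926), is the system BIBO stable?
Denominator: s^3 + 5.8*s^2 + 13.25*s + 9.926 = (s + 1.4)(s^2 + 4.4*s + 7.09). Poles: -1.4, -2.2 + 1.5j, -2.2 - 1.5j. All Re(p)<0: Yes (stable)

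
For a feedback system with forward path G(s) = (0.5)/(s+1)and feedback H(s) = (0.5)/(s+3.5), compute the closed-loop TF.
Closed-loop T = G/(1+GH).
Numerator: G_num * H_den = 0.5*s + 1.75.
Denominator: G_den * H_den + G_num * H_num = (s^2 + 4.5*s + 3.5) + (0.25) = s^2 + 4.5*s + 3.75.
T(s) = (0.5*s + 1.75)/(s^2 + 4.5*s + 3.75)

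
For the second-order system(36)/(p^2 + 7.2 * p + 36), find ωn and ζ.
Standard form: ωn²/(p²+2ζωn·p+ωn²).
const=36=ωn² → ωn=6, p coeff=7.2=2ζωn → ζ=0.6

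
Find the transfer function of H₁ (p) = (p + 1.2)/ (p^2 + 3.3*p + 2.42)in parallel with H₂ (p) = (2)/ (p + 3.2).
Parallel: H = H₁ + H₂ = (n₁·d₂ + n₂·d₁)/(d₁·d₂).
n₁·d₂ = p^2 + 4.4*p + 3.84. n₂·d₁ = 2*p^2 + 6.6*p + 4.84. Sum = 3*p^2 + 11*p + 8.68. d₁·d₂ = p^3 + 6.5*p^2 + 12.98*p + 7.744.
H(p) = (3*p^2 + 11*p + 8.68)/(p^3 + 6.5*p^2 + 12.98*p + 7.744)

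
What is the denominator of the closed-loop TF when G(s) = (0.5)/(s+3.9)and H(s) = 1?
Characteristic poly = G_den * H_den + G_num * H_num = (s + 3.9) + (0.5) = s + 4.4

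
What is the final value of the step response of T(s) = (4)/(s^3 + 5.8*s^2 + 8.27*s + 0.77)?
FVT: lim_{t→∞} y(t) = lim_{s→0} s*Y(s) where Y(s) = T(s)/s.
= lim_{s→0} T(s) = T(0) = num(0)/den(0) = 4/0.77 = 5.195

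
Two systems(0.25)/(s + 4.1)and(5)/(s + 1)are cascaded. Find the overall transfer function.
Series: H = H₁ · H₂ = (n₁·n₂)/(d₁·d₂).
Num: n₁·n₂ = 1.25. Den: d₁·d₂ = s^2 + 5.1*s + 4.1.
H(s) = (1.25)/(s^2 + 5.1*s + 4.1)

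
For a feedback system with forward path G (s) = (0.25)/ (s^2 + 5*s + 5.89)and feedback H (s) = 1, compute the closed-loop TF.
Closed-loop T = G/(1+GH).
Numerator: G_num * H_den = 0.25.
Denominator: G_den * H_den + G_num * H_num = (s^2 + 5*s + 5.89) + (0.25) = s^2 + 5*s + 6.14.
T(s) = (0.25)/(s^2 + 5*s + 6.14)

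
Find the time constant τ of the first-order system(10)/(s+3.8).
First-order system: τ = -1/pole. Pole = -3.8. τ = -1/(-3.8) = 0.2632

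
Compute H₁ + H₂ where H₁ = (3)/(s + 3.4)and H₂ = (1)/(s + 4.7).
Parallel: H = H₁ + H₂ = (n₁·d₂ + n₂·d₁)/(d₁·d₂).
n₁·d₂ = 3*s + 14.1. n₂·d₁ = s + 3.4. Sum = 4*s + 17.5. d₁·d₂ = s^2 + 8.1*s + 15.98.
H(s) = (4*s + 17.5)/(s^2 + 8.1*s + 15.98)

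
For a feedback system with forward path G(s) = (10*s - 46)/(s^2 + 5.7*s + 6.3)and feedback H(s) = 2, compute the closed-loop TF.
Closed-loop T = G/(1+GH).
Numerator: G_num * H_den = 10*s - 46.
Denominator: G_den * H_den + G_num * H_num = (s^2 + 5.7*s + 6.3) + (20*s - 92) = s^2 + 25.7*s - 85.7.
T(s) = (10*s - 46)/(s^2 + 25.7*s - 85.7)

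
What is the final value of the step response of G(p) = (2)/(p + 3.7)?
FVT: lim_{t→∞} y(t) = lim_{p→0} p*Y(p) where Y(p) = G(p)/p.
= lim_{p→0} G(p) = G(0) = num(0)/den(0) = 2/3.7 = 0.5405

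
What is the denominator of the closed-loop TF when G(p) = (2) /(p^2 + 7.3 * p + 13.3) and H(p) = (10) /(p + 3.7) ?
Characteristic poly = G_den * H_den + G_num * H_num = (p^3 + 11*p^2 + 40.31*p + 49.21) + (20) = p^3 + 11*p^2 + 40.31*p + 69.21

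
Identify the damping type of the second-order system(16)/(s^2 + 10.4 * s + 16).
Standard form: ωn²/(s²+2ζωn·s+ωn²) gives ωn=4, ζ=1.3.
Overdamped (ζ = 1.3 > 1)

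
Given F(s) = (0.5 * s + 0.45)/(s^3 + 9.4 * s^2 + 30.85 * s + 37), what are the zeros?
Set numerator = 0: 0.5*s + 0.45 = 0 → Zeros: -0.9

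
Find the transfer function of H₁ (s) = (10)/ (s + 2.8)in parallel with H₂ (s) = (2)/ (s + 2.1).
Parallel: H = H₁ + H₂ = (n₁·d₂ + n₂·d₁)/(d₁·d₂).
n₁·d₂ = 10*s + 21. n₂·d₁ = 2*s + 5.6. Sum = 12*s + 26.6. d₁·d₂ = s^2 + 4.9*s + 5.88.
H(s) = (12*s + 26.6)/(s^2 + 4.9*s + 5.88)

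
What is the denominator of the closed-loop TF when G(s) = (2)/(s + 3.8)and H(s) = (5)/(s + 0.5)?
Characteristic poly = G_den * H_den + G_num * H_num = (s^2 + 4.3*s + 1.9) + (10) = s^2 + 4.3*s + 11.9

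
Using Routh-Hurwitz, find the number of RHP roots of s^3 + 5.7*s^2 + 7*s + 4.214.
Routh array:
s^3: [1, 7]; s^2: [5.7, 4.214]; s^1: [6.2607]; s^0: [4.214]
First column: [1, 5.7, 6.2607, 4.214]. Sign changes = RHP roots = 0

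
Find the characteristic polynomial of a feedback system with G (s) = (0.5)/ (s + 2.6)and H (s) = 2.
Characteristic poly = G_den * H_den + G_num * H_num = (s + 2.6) + (1) = s + 3.6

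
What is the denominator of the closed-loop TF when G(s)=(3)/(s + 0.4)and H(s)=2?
Characteristic poly = G_den * H_den + G_num * H_num = (s + 0.4) + (6) = s + 6.4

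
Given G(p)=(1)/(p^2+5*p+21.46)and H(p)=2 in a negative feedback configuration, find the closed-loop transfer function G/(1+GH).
Closed-loop T = G/(1+GH).
Numerator: G_num * H_den = 1.
Denominator: G_den * H_den + G_num * H_num = (p^2 + 5*p + 21.46) + (2) = p^2 + 5*p + 23.46.
T(p) = (1)/(p^2 + 5*p + 23.46)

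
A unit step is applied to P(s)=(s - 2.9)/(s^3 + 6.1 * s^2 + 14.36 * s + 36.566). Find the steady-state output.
FVT: lim_{t→∞} y(t) = lim_{s→0} s*Y(s) where Y(s) = P(s)/s.
= lim_{s→0} P(s) = P(0) = num(0)/den(0) = -2.9/36.566 = -0.07931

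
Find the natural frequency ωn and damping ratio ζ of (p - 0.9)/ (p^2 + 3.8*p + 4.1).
Underdamped: complex pole -1.9 + 0.7j. ωn = |pole| = 2.025, ζ = -Re(pole)/ωn = 0.9383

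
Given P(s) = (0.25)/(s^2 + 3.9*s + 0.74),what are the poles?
Set denominator = 0: s^2 + 3.9*s + 0.74 = (s + 3.7)(s + 0.2) = 0 → Poles: -0.2, -3.7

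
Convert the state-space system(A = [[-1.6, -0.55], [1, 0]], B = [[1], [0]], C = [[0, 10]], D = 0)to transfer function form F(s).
F(s) = C(sI - A)⁻¹B + D.
Characteristic polynomial det(sI - A) = s^2 + 1.6*s + 0.55.
Numerator from C·adj(sI-A)·B + D·det(sI-A) = 10.
F(s) = (10)/(s^2 + 1.6*s + 0.55)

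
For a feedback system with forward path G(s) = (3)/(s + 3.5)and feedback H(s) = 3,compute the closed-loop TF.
Closed-loop T = G/(1+GH).
Numerator: G_num * H_den = 3.
Denominator: G_den * H_den + G_num * H_num = (s + 3.5) + (9) = s + 12.5.
T(s) = (3)/(s + 12.5)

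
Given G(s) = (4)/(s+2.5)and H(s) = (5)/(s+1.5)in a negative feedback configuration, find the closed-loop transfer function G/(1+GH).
Closed-loop T = G/(1+GH).
Numerator: G_num * H_den = 4*s + 6.
Denominator: G_den * H_den + G_num * H_num = (s^2 + 4*s + 3.75) + (20) = s^2 + 4*s + 23.75.
T(s) = (4*s + 6)/(s^2 + 4*s + 23.75)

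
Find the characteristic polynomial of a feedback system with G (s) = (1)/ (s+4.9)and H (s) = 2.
Characteristic poly = G_den * H_den + G_num * H_num = (s + 4.9) + (2) = s + 6.9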